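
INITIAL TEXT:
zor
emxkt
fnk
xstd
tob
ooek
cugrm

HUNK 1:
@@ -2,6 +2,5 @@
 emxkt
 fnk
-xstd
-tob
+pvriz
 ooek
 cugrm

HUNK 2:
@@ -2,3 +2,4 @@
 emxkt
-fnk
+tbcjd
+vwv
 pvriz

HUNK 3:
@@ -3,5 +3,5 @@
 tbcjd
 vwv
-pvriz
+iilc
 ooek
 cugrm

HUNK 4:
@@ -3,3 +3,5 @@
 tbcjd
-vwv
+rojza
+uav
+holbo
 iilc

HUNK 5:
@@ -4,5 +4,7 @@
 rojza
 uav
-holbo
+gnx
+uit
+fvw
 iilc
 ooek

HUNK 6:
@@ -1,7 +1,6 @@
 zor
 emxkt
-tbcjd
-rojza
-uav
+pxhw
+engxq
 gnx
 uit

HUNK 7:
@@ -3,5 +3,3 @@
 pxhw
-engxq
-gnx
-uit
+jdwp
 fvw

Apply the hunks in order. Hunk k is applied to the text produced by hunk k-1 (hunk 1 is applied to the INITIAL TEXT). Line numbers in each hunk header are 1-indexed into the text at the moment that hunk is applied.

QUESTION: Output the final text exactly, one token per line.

Answer: zor
emxkt
pxhw
jdwp
fvw
iilc
ooek
cugrm

Derivation:
Hunk 1: at line 2 remove [xstd,tob] add [pvriz] -> 6 lines: zor emxkt fnk pvriz ooek cugrm
Hunk 2: at line 2 remove [fnk] add [tbcjd,vwv] -> 7 lines: zor emxkt tbcjd vwv pvriz ooek cugrm
Hunk 3: at line 3 remove [pvriz] add [iilc] -> 7 lines: zor emxkt tbcjd vwv iilc ooek cugrm
Hunk 4: at line 3 remove [vwv] add [rojza,uav,holbo] -> 9 lines: zor emxkt tbcjd rojza uav holbo iilc ooek cugrm
Hunk 5: at line 4 remove [holbo] add [gnx,uit,fvw] -> 11 lines: zor emxkt tbcjd rojza uav gnx uit fvw iilc ooek cugrm
Hunk 6: at line 1 remove [tbcjd,rojza,uav] add [pxhw,engxq] -> 10 lines: zor emxkt pxhw engxq gnx uit fvw iilc ooek cugrm
Hunk 7: at line 3 remove [engxq,gnx,uit] add [jdwp] -> 8 lines: zor emxkt pxhw jdwp fvw iilc ooek cugrm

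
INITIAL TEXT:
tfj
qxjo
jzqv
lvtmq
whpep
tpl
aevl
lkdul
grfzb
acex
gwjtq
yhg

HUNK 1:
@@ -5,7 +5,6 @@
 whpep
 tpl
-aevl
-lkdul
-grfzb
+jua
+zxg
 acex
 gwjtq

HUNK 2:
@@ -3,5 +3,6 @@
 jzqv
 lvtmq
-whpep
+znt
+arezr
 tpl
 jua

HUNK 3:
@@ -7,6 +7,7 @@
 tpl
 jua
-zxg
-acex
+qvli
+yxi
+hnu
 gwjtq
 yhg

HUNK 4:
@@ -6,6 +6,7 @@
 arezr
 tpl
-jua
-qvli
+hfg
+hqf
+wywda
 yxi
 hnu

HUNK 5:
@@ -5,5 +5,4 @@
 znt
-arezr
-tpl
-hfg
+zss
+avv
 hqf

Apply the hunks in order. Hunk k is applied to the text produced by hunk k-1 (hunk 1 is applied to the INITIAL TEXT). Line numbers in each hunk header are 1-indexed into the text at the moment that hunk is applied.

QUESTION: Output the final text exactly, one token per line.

Hunk 1: at line 5 remove [aevl,lkdul,grfzb] add [jua,zxg] -> 11 lines: tfj qxjo jzqv lvtmq whpep tpl jua zxg acex gwjtq yhg
Hunk 2: at line 3 remove [whpep] add [znt,arezr] -> 12 lines: tfj qxjo jzqv lvtmq znt arezr tpl jua zxg acex gwjtq yhg
Hunk 3: at line 7 remove [zxg,acex] add [qvli,yxi,hnu] -> 13 lines: tfj qxjo jzqv lvtmq znt arezr tpl jua qvli yxi hnu gwjtq yhg
Hunk 4: at line 6 remove [jua,qvli] add [hfg,hqf,wywda] -> 14 lines: tfj qxjo jzqv lvtmq znt arezr tpl hfg hqf wywda yxi hnu gwjtq yhg
Hunk 5: at line 5 remove [arezr,tpl,hfg] add [zss,avv] -> 13 lines: tfj qxjo jzqv lvtmq znt zss avv hqf wywda yxi hnu gwjtq yhg

Answer: tfj
qxjo
jzqv
lvtmq
znt
zss
avv
hqf
wywda
yxi
hnu
gwjtq
yhg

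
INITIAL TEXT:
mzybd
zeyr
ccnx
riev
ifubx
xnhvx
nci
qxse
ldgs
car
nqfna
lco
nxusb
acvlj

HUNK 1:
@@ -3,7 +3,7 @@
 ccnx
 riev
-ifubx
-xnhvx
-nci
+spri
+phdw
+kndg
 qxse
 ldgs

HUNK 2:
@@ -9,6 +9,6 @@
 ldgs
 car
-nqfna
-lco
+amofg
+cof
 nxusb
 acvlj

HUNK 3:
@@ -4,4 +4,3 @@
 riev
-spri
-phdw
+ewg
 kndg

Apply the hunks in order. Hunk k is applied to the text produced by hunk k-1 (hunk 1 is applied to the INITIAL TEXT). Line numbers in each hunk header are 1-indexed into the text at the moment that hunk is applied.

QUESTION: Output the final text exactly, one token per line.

Answer: mzybd
zeyr
ccnx
riev
ewg
kndg
qxse
ldgs
car
amofg
cof
nxusb
acvlj

Derivation:
Hunk 1: at line 3 remove [ifubx,xnhvx,nci] add [spri,phdw,kndg] -> 14 lines: mzybd zeyr ccnx riev spri phdw kndg qxse ldgs car nqfna lco nxusb acvlj
Hunk 2: at line 9 remove [nqfna,lco] add [amofg,cof] -> 14 lines: mzybd zeyr ccnx riev spri phdw kndg qxse ldgs car amofg cof nxusb acvlj
Hunk 3: at line 4 remove [spri,phdw] add [ewg] -> 13 lines: mzybd zeyr ccnx riev ewg kndg qxse ldgs car amofg cof nxusb acvlj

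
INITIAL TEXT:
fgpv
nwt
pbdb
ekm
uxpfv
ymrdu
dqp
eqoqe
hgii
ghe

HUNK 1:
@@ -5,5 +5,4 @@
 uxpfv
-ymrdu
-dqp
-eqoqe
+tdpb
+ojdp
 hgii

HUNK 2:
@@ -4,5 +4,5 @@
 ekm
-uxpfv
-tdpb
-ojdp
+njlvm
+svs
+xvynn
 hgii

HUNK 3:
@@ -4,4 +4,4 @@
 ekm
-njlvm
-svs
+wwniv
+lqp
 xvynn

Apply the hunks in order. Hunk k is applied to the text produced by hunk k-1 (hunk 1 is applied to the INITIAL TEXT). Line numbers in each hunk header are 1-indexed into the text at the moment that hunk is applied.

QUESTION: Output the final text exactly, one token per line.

Answer: fgpv
nwt
pbdb
ekm
wwniv
lqp
xvynn
hgii
ghe

Derivation:
Hunk 1: at line 5 remove [ymrdu,dqp,eqoqe] add [tdpb,ojdp] -> 9 lines: fgpv nwt pbdb ekm uxpfv tdpb ojdp hgii ghe
Hunk 2: at line 4 remove [uxpfv,tdpb,ojdp] add [njlvm,svs,xvynn] -> 9 lines: fgpv nwt pbdb ekm njlvm svs xvynn hgii ghe
Hunk 3: at line 4 remove [njlvm,svs] add [wwniv,lqp] -> 9 lines: fgpv nwt pbdb ekm wwniv lqp xvynn hgii ghe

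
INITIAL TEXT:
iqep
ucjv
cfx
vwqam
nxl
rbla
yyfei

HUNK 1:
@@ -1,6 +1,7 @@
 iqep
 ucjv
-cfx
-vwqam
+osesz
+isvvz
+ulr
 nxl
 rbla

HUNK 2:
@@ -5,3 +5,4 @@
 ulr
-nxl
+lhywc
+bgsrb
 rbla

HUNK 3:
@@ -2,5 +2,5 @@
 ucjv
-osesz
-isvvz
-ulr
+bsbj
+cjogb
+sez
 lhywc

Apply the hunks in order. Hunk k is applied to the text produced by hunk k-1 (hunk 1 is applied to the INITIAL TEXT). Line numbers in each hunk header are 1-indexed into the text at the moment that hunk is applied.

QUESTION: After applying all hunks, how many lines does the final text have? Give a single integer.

Answer: 9

Derivation:
Hunk 1: at line 1 remove [cfx,vwqam] add [osesz,isvvz,ulr] -> 8 lines: iqep ucjv osesz isvvz ulr nxl rbla yyfei
Hunk 2: at line 5 remove [nxl] add [lhywc,bgsrb] -> 9 lines: iqep ucjv osesz isvvz ulr lhywc bgsrb rbla yyfei
Hunk 3: at line 2 remove [osesz,isvvz,ulr] add [bsbj,cjogb,sez] -> 9 lines: iqep ucjv bsbj cjogb sez lhywc bgsrb rbla yyfei
Final line count: 9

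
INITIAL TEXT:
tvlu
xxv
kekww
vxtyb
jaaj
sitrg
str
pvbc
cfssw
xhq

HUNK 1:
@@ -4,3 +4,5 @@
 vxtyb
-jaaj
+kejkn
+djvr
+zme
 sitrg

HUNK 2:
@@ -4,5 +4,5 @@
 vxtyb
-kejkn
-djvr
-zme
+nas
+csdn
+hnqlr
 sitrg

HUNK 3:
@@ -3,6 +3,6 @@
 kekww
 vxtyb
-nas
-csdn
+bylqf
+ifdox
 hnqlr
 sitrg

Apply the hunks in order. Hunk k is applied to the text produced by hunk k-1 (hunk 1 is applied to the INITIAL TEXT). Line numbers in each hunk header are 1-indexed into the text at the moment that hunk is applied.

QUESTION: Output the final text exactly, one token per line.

Hunk 1: at line 4 remove [jaaj] add [kejkn,djvr,zme] -> 12 lines: tvlu xxv kekww vxtyb kejkn djvr zme sitrg str pvbc cfssw xhq
Hunk 2: at line 4 remove [kejkn,djvr,zme] add [nas,csdn,hnqlr] -> 12 lines: tvlu xxv kekww vxtyb nas csdn hnqlr sitrg str pvbc cfssw xhq
Hunk 3: at line 3 remove [nas,csdn] add [bylqf,ifdox] -> 12 lines: tvlu xxv kekww vxtyb bylqf ifdox hnqlr sitrg str pvbc cfssw xhq

Answer: tvlu
xxv
kekww
vxtyb
bylqf
ifdox
hnqlr
sitrg
str
pvbc
cfssw
xhq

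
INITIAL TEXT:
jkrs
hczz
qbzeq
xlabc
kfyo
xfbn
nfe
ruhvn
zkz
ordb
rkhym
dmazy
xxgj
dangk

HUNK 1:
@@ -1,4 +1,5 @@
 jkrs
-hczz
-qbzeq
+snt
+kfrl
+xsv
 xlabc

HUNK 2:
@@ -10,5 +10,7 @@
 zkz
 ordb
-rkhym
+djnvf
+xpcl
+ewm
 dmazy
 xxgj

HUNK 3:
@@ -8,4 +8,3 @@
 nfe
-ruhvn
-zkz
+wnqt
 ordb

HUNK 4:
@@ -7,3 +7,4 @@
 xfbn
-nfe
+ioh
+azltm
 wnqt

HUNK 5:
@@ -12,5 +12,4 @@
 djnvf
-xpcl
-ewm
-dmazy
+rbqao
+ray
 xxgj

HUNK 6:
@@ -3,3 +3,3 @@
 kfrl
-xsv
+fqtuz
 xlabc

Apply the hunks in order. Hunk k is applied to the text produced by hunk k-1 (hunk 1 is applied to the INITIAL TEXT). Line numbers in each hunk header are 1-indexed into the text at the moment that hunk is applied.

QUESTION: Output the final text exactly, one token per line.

Hunk 1: at line 1 remove [hczz,qbzeq] add [snt,kfrl,xsv] -> 15 lines: jkrs snt kfrl xsv xlabc kfyo xfbn nfe ruhvn zkz ordb rkhym dmazy xxgj dangk
Hunk 2: at line 10 remove [rkhym] add [djnvf,xpcl,ewm] -> 17 lines: jkrs snt kfrl xsv xlabc kfyo xfbn nfe ruhvn zkz ordb djnvf xpcl ewm dmazy xxgj dangk
Hunk 3: at line 8 remove [ruhvn,zkz] add [wnqt] -> 16 lines: jkrs snt kfrl xsv xlabc kfyo xfbn nfe wnqt ordb djnvf xpcl ewm dmazy xxgj dangk
Hunk 4: at line 7 remove [nfe] add [ioh,azltm] -> 17 lines: jkrs snt kfrl xsv xlabc kfyo xfbn ioh azltm wnqt ordb djnvf xpcl ewm dmazy xxgj dangk
Hunk 5: at line 12 remove [xpcl,ewm,dmazy] add [rbqao,ray] -> 16 lines: jkrs snt kfrl xsv xlabc kfyo xfbn ioh azltm wnqt ordb djnvf rbqao ray xxgj dangk
Hunk 6: at line 3 remove [xsv] add [fqtuz] -> 16 lines: jkrs snt kfrl fqtuz xlabc kfyo xfbn ioh azltm wnqt ordb djnvf rbqao ray xxgj dangk

Answer: jkrs
snt
kfrl
fqtuz
xlabc
kfyo
xfbn
ioh
azltm
wnqt
ordb
djnvf
rbqao
ray
xxgj
dangk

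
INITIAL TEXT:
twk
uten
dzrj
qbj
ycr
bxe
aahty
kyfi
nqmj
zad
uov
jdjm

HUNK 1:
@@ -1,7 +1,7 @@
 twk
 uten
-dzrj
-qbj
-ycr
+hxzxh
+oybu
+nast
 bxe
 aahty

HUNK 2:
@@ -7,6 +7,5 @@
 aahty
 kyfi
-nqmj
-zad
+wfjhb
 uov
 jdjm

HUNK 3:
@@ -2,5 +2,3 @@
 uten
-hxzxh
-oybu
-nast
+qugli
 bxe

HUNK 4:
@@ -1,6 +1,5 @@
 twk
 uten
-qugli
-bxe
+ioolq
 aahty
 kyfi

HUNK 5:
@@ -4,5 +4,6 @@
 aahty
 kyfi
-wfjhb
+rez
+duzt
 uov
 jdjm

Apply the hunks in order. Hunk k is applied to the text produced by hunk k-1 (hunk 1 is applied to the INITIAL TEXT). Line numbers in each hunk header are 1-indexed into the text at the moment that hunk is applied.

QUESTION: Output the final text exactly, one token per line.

Hunk 1: at line 1 remove [dzrj,qbj,ycr] add [hxzxh,oybu,nast] -> 12 lines: twk uten hxzxh oybu nast bxe aahty kyfi nqmj zad uov jdjm
Hunk 2: at line 7 remove [nqmj,zad] add [wfjhb] -> 11 lines: twk uten hxzxh oybu nast bxe aahty kyfi wfjhb uov jdjm
Hunk 3: at line 2 remove [hxzxh,oybu,nast] add [qugli] -> 9 lines: twk uten qugli bxe aahty kyfi wfjhb uov jdjm
Hunk 4: at line 1 remove [qugli,bxe] add [ioolq] -> 8 lines: twk uten ioolq aahty kyfi wfjhb uov jdjm
Hunk 5: at line 4 remove [wfjhb] add [rez,duzt] -> 9 lines: twk uten ioolq aahty kyfi rez duzt uov jdjm

Answer: twk
uten
ioolq
aahty
kyfi
rez
duzt
uov
jdjm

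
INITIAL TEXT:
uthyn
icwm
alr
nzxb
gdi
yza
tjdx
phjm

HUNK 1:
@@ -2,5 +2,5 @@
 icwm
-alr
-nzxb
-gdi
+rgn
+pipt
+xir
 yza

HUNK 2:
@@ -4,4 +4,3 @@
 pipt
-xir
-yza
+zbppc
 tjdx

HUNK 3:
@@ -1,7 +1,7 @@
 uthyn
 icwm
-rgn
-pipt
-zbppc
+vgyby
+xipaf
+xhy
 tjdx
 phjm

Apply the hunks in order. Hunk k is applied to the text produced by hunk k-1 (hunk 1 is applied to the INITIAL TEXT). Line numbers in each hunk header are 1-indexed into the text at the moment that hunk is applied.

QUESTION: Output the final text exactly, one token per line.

Hunk 1: at line 2 remove [alr,nzxb,gdi] add [rgn,pipt,xir] -> 8 lines: uthyn icwm rgn pipt xir yza tjdx phjm
Hunk 2: at line 4 remove [xir,yza] add [zbppc] -> 7 lines: uthyn icwm rgn pipt zbppc tjdx phjm
Hunk 3: at line 1 remove [rgn,pipt,zbppc] add [vgyby,xipaf,xhy] -> 7 lines: uthyn icwm vgyby xipaf xhy tjdx phjm

Answer: uthyn
icwm
vgyby
xipaf
xhy
tjdx
phjm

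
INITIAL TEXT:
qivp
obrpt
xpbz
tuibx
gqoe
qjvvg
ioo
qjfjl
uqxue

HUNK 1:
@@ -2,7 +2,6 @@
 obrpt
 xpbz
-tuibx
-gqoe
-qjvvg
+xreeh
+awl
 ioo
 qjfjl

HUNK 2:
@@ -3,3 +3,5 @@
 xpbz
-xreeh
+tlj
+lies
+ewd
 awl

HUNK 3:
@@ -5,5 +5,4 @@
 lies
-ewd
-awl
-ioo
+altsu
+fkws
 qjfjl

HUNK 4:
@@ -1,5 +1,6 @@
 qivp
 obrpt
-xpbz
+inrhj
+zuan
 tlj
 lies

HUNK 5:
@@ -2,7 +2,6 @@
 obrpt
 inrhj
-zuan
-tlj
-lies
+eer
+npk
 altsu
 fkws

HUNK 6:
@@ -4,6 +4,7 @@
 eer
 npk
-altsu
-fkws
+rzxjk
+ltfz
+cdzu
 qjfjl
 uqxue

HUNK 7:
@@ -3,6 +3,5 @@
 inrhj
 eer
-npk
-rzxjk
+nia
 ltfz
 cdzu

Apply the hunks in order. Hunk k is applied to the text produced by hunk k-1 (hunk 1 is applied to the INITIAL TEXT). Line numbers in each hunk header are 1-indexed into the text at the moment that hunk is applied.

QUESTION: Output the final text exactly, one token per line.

Answer: qivp
obrpt
inrhj
eer
nia
ltfz
cdzu
qjfjl
uqxue

Derivation:
Hunk 1: at line 2 remove [tuibx,gqoe,qjvvg] add [xreeh,awl] -> 8 lines: qivp obrpt xpbz xreeh awl ioo qjfjl uqxue
Hunk 2: at line 3 remove [xreeh] add [tlj,lies,ewd] -> 10 lines: qivp obrpt xpbz tlj lies ewd awl ioo qjfjl uqxue
Hunk 3: at line 5 remove [ewd,awl,ioo] add [altsu,fkws] -> 9 lines: qivp obrpt xpbz tlj lies altsu fkws qjfjl uqxue
Hunk 4: at line 1 remove [xpbz] add [inrhj,zuan] -> 10 lines: qivp obrpt inrhj zuan tlj lies altsu fkws qjfjl uqxue
Hunk 5: at line 2 remove [zuan,tlj,lies] add [eer,npk] -> 9 lines: qivp obrpt inrhj eer npk altsu fkws qjfjl uqxue
Hunk 6: at line 4 remove [altsu,fkws] add [rzxjk,ltfz,cdzu] -> 10 lines: qivp obrpt inrhj eer npk rzxjk ltfz cdzu qjfjl uqxue
Hunk 7: at line 3 remove [npk,rzxjk] add [nia] -> 9 lines: qivp obrpt inrhj eer nia ltfz cdzu qjfjl uqxue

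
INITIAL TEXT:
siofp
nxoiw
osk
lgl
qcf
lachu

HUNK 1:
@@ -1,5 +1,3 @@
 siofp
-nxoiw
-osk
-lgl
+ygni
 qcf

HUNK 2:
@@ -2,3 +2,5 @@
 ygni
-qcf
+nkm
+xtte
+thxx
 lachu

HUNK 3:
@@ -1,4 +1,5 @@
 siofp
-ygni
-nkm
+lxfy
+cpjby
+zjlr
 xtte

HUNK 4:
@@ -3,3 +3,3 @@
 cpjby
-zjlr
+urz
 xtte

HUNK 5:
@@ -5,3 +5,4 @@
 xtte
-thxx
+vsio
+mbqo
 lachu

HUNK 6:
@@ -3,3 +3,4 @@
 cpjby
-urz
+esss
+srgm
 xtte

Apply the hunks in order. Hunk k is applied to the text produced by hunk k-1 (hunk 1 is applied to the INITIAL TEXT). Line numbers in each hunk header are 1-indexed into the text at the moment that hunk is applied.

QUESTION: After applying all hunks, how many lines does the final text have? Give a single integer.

Answer: 9

Derivation:
Hunk 1: at line 1 remove [nxoiw,osk,lgl] add [ygni] -> 4 lines: siofp ygni qcf lachu
Hunk 2: at line 2 remove [qcf] add [nkm,xtte,thxx] -> 6 lines: siofp ygni nkm xtte thxx lachu
Hunk 3: at line 1 remove [ygni,nkm] add [lxfy,cpjby,zjlr] -> 7 lines: siofp lxfy cpjby zjlr xtte thxx lachu
Hunk 4: at line 3 remove [zjlr] add [urz] -> 7 lines: siofp lxfy cpjby urz xtte thxx lachu
Hunk 5: at line 5 remove [thxx] add [vsio,mbqo] -> 8 lines: siofp lxfy cpjby urz xtte vsio mbqo lachu
Hunk 6: at line 3 remove [urz] add [esss,srgm] -> 9 lines: siofp lxfy cpjby esss srgm xtte vsio mbqo lachu
Final line count: 9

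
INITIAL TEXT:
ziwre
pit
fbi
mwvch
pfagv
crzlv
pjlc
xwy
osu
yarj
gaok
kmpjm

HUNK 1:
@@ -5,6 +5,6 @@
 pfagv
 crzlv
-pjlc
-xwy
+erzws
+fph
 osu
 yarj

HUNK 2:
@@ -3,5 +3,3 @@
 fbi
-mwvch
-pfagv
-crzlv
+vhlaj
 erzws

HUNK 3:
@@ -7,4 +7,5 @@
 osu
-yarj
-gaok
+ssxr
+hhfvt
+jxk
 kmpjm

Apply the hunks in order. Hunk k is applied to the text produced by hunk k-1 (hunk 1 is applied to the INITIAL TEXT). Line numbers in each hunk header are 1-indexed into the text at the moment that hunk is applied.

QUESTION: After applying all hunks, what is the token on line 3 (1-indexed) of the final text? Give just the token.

Hunk 1: at line 5 remove [pjlc,xwy] add [erzws,fph] -> 12 lines: ziwre pit fbi mwvch pfagv crzlv erzws fph osu yarj gaok kmpjm
Hunk 2: at line 3 remove [mwvch,pfagv,crzlv] add [vhlaj] -> 10 lines: ziwre pit fbi vhlaj erzws fph osu yarj gaok kmpjm
Hunk 3: at line 7 remove [yarj,gaok] add [ssxr,hhfvt,jxk] -> 11 lines: ziwre pit fbi vhlaj erzws fph osu ssxr hhfvt jxk kmpjm
Final line 3: fbi

Answer: fbi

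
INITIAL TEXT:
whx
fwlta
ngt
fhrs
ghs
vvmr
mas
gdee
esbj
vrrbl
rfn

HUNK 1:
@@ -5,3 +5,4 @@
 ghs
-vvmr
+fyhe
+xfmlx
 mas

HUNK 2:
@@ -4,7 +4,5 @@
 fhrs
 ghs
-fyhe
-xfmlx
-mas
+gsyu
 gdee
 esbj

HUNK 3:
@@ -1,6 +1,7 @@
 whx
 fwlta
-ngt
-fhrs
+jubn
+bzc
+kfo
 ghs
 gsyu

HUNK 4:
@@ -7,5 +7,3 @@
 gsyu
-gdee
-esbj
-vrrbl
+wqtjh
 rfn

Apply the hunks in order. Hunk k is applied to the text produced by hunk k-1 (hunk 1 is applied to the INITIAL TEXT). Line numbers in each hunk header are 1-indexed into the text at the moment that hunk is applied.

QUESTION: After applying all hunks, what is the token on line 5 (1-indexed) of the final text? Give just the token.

Answer: kfo

Derivation:
Hunk 1: at line 5 remove [vvmr] add [fyhe,xfmlx] -> 12 lines: whx fwlta ngt fhrs ghs fyhe xfmlx mas gdee esbj vrrbl rfn
Hunk 2: at line 4 remove [fyhe,xfmlx,mas] add [gsyu] -> 10 lines: whx fwlta ngt fhrs ghs gsyu gdee esbj vrrbl rfn
Hunk 3: at line 1 remove [ngt,fhrs] add [jubn,bzc,kfo] -> 11 lines: whx fwlta jubn bzc kfo ghs gsyu gdee esbj vrrbl rfn
Hunk 4: at line 7 remove [gdee,esbj,vrrbl] add [wqtjh] -> 9 lines: whx fwlta jubn bzc kfo ghs gsyu wqtjh rfn
Final line 5: kfo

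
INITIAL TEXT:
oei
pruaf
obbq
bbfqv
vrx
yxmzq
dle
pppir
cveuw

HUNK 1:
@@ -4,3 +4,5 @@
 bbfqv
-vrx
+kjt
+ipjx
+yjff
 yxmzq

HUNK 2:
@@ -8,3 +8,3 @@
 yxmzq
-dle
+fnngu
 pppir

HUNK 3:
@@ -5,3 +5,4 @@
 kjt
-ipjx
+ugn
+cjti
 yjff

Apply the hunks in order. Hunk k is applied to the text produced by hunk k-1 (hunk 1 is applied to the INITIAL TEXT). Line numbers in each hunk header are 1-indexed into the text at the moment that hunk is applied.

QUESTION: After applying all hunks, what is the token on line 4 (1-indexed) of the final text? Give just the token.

Hunk 1: at line 4 remove [vrx] add [kjt,ipjx,yjff] -> 11 lines: oei pruaf obbq bbfqv kjt ipjx yjff yxmzq dle pppir cveuw
Hunk 2: at line 8 remove [dle] add [fnngu] -> 11 lines: oei pruaf obbq bbfqv kjt ipjx yjff yxmzq fnngu pppir cveuw
Hunk 3: at line 5 remove [ipjx] add [ugn,cjti] -> 12 lines: oei pruaf obbq bbfqv kjt ugn cjti yjff yxmzq fnngu pppir cveuw
Final line 4: bbfqv

Answer: bbfqv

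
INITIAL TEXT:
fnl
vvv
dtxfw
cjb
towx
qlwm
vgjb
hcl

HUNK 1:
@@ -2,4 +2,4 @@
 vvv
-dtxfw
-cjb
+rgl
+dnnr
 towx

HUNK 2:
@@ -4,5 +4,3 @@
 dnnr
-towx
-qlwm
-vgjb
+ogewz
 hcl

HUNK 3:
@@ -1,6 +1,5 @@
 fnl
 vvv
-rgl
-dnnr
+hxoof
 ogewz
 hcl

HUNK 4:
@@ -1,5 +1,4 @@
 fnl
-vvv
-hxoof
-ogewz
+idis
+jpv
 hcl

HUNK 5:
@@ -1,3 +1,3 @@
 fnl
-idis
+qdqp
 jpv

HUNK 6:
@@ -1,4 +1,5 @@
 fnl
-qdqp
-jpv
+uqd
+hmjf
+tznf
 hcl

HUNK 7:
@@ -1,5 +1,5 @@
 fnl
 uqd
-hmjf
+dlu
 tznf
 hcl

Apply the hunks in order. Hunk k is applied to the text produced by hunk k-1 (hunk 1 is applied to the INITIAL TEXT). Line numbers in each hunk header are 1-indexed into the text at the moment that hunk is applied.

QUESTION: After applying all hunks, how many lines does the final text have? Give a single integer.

Answer: 5

Derivation:
Hunk 1: at line 2 remove [dtxfw,cjb] add [rgl,dnnr] -> 8 lines: fnl vvv rgl dnnr towx qlwm vgjb hcl
Hunk 2: at line 4 remove [towx,qlwm,vgjb] add [ogewz] -> 6 lines: fnl vvv rgl dnnr ogewz hcl
Hunk 3: at line 1 remove [rgl,dnnr] add [hxoof] -> 5 lines: fnl vvv hxoof ogewz hcl
Hunk 4: at line 1 remove [vvv,hxoof,ogewz] add [idis,jpv] -> 4 lines: fnl idis jpv hcl
Hunk 5: at line 1 remove [idis] add [qdqp] -> 4 lines: fnl qdqp jpv hcl
Hunk 6: at line 1 remove [qdqp,jpv] add [uqd,hmjf,tznf] -> 5 lines: fnl uqd hmjf tznf hcl
Hunk 7: at line 1 remove [hmjf] add [dlu] -> 5 lines: fnl uqd dlu tznf hcl
Final line count: 5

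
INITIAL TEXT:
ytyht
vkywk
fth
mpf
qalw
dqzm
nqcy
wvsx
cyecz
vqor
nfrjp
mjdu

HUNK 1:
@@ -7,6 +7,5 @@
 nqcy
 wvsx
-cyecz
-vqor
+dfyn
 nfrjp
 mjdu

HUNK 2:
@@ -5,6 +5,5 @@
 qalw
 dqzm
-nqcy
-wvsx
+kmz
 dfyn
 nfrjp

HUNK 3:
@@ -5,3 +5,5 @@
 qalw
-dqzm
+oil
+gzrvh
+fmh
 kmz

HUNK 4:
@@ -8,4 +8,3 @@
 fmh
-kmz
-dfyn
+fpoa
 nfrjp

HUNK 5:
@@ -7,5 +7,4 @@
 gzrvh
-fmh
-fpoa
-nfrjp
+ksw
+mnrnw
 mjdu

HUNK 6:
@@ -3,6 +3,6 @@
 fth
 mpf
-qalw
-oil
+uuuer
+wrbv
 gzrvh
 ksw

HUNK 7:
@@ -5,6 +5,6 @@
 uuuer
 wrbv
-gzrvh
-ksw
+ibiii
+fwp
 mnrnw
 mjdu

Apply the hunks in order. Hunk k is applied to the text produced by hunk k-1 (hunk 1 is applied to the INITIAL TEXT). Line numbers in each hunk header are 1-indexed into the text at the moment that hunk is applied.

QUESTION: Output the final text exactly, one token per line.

Hunk 1: at line 7 remove [cyecz,vqor] add [dfyn] -> 11 lines: ytyht vkywk fth mpf qalw dqzm nqcy wvsx dfyn nfrjp mjdu
Hunk 2: at line 5 remove [nqcy,wvsx] add [kmz] -> 10 lines: ytyht vkywk fth mpf qalw dqzm kmz dfyn nfrjp mjdu
Hunk 3: at line 5 remove [dqzm] add [oil,gzrvh,fmh] -> 12 lines: ytyht vkywk fth mpf qalw oil gzrvh fmh kmz dfyn nfrjp mjdu
Hunk 4: at line 8 remove [kmz,dfyn] add [fpoa] -> 11 lines: ytyht vkywk fth mpf qalw oil gzrvh fmh fpoa nfrjp mjdu
Hunk 5: at line 7 remove [fmh,fpoa,nfrjp] add [ksw,mnrnw] -> 10 lines: ytyht vkywk fth mpf qalw oil gzrvh ksw mnrnw mjdu
Hunk 6: at line 3 remove [qalw,oil] add [uuuer,wrbv] -> 10 lines: ytyht vkywk fth mpf uuuer wrbv gzrvh ksw mnrnw mjdu
Hunk 7: at line 5 remove [gzrvh,ksw] add [ibiii,fwp] -> 10 lines: ytyht vkywk fth mpf uuuer wrbv ibiii fwp mnrnw mjdu

Answer: ytyht
vkywk
fth
mpf
uuuer
wrbv
ibiii
fwp
mnrnw
mjdu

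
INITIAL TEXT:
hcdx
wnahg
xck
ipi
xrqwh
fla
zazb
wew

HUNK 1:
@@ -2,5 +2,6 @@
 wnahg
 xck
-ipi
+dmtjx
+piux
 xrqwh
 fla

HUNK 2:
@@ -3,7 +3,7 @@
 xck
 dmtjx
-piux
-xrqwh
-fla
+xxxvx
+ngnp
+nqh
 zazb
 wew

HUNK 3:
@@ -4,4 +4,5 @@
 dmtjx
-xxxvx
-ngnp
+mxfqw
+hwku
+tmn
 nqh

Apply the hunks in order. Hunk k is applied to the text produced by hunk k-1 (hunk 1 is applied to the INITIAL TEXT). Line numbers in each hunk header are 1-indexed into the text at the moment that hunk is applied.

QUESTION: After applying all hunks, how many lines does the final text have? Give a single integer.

Answer: 10

Derivation:
Hunk 1: at line 2 remove [ipi] add [dmtjx,piux] -> 9 lines: hcdx wnahg xck dmtjx piux xrqwh fla zazb wew
Hunk 2: at line 3 remove [piux,xrqwh,fla] add [xxxvx,ngnp,nqh] -> 9 lines: hcdx wnahg xck dmtjx xxxvx ngnp nqh zazb wew
Hunk 3: at line 4 remove [xxxvx,ngnp] add [mxfqw,hwku,tmn] -> 10 lines: hcdx wnahg xck dmtjx mxfqw hwku tmn nqh zazb wew
Final line count: 10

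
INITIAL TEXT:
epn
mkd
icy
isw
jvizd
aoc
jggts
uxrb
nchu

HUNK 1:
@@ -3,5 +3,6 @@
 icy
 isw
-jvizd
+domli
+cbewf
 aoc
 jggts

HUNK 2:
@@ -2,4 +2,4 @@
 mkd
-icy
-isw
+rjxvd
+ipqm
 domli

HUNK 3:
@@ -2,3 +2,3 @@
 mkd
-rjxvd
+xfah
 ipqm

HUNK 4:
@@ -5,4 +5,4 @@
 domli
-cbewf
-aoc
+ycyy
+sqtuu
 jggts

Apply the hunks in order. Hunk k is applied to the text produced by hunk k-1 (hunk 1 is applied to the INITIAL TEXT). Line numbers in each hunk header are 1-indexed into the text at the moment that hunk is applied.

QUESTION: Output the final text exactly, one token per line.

Hunk 1: at line 3 remove [jvizd] add [domli,cbewf] -> 10 lines: epn mkd icy isw domli cbewf aoc jggts uxrb nchu
Hunk 2: at line 2 remove [icy,isw] add [rjxvd,ipqm] -> 10 lines: epn mkd rjxvd ipqm domli cbewf aoc jggts uxrb nchu
Hunk 3: at line 2 remove [rjxvd] add [xfah] -> 10 lines: epn mkd xfah ipqm domli cbewf aoc jggts uxrb nchu
Hunk 4: at line 5 remove [cbewf,aoc] add [ycyy,sqtuu] -> 10 lines: epn mkd xfah ipqm domli ycyy sqtuu jggts uxrb nchu

Answer: epn
mkd
xfah
ipqm
domli
ycyy
sqtuu
jggts
uxrb
nchu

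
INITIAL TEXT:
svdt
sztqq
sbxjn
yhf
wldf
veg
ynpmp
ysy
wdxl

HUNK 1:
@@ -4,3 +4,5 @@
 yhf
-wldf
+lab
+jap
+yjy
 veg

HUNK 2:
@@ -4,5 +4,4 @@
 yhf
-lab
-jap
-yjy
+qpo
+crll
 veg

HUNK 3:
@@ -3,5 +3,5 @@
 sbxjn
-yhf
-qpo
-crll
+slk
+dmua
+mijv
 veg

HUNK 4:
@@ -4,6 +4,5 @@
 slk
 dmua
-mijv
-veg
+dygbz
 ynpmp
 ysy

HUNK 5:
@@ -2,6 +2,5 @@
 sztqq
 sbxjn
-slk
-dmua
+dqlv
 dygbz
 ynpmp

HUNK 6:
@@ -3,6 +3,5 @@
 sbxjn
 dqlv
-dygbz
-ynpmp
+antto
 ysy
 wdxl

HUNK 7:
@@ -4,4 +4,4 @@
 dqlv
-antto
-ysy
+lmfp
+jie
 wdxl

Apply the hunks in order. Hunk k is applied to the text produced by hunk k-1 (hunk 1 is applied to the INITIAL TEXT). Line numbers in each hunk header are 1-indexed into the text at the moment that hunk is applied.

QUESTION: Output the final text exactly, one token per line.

Answer: svdt
sztqq
sbxjn
dqlv
lmfp
jie
wdxl

Derivation:
Hunk 1: at line 4 remove [wldf] add [lab,jap,yjy] -> 11 lines: svdt sztqq sbxjn yhf lab jap yjy veg ynpmp ysy wdxl
Hunk 2: at line 4 remove [lab,jap,yjy] add [qpo,crll] -> 10 lines: svdt sztqq sbxjn yhf qpo crll veg ynpmp ysy wdxl
Hunk 3: at line 3 remove [yhf,qpo,crll] add [slk,dmua,mijv] -> 10 lines: svdt sztqq sbxjn slk dmua mijv veg ynpmp ysy wdxl
Hunk 4: at line 4 remove [mijv,veg] add [dygbz] -> 9 lines: svdt sztqq sbxjn slk dmua dygbz ynpmp ysy wdxl
Hunk 5: at line 2 remove [slk,dmua] add [dqlv] -> 8 lines: svdt sztqq sbxjn dqlv dygbz ynpmp ysy wdxl
Hunk 6: at line 3 remove [dygbz,ynpmp] add [antto] -> 7 lines: svdt sztqq sbxjn dqlv antto ysy wdxl
Hunk 7: at line 4 remove [antto,ysy] add [lmfp,jie] -> 7 lines: svdt sztqq sbxjn dqlv lmfp jie wdxl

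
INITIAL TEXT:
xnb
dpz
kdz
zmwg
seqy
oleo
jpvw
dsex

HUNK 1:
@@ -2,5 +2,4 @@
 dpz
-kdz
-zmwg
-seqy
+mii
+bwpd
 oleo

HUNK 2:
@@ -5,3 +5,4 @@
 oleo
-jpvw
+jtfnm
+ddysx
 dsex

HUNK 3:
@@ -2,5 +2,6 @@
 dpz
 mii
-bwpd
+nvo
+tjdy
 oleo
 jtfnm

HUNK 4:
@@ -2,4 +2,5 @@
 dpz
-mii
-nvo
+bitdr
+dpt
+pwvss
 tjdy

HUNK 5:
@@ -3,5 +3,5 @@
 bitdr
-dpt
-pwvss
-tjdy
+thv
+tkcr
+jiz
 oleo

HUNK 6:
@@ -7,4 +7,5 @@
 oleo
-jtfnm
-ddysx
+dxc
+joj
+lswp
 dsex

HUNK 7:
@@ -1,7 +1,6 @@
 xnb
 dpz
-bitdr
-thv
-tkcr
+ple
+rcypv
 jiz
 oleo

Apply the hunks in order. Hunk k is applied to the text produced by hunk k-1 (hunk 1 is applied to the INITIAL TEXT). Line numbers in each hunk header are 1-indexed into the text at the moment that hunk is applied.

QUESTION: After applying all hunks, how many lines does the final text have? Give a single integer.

Hunk 1: at line 2 remove [kdz,zmwg,seqy] add [mii,bwpd] -> 7 lines: xnb dpz mii bwpd oleo jpvw dsex
Hunk 2: at line 5 remove [jpvw] add [jtfnm,ddysx] -> 8 lines: xnb dpz mii bwpd oleo jtfnm ddysx dsex
Hunk 3: at line 2 remove [bwpd] add [nvo,tjdy] -> 9 lines: xnb dpz mii nvo tjdy oleo jtfnm ddysx dsex
Hunk 4: at line 2 remove [mii,nvo] add [bitdr,dpt,pwvss] -> 10 lines: xnb dpz bitdr dpt pwvss tjdy oleo jtfnm ddysx dsex
Hunk 5: at line 3 remove [dpt,pwvss,tjdy] add [thv,tkcr,jiz] -> 10 lines: xnb dpz bitdr thv tkcr jiz oleo jtfnm ddysx dsex
Hunk 6: at line 7 remove [jtfnm,ddysx] add [dxc,joj,lswp] -> 11 lines: xnb dpz bitdr thv tkcr jiz oleo dxc joj lswp dsex
Hunk 7: at line 1 remove [bitdr,thv,tkcr] add [ple,rcypv] -> 10 lines: xnb dpz ple rcypv jiz oleo dxc joj lswp dsex
Final line count: 10

Answer: 10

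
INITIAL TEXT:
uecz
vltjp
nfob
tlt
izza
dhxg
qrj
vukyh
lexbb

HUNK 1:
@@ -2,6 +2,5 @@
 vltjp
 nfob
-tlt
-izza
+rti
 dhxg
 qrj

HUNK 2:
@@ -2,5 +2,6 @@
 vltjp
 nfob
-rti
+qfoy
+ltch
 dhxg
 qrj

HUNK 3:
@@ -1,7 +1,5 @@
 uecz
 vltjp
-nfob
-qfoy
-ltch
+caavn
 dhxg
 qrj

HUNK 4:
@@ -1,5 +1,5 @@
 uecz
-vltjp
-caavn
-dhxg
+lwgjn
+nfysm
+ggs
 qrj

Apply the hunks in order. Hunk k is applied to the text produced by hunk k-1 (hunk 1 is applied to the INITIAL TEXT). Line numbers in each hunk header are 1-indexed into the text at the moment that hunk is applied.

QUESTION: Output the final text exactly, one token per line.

Answer: uecz
lwgjn
nfysm
ggs
qrj
vukyh
lexbb

Derivation:
Hunk 1: at line 2 remove [tlt,izza] add [rti] -> 8 lines: uecz vltjp nfob rti dhxg qrj vukyh lexbb
Hunk 2: at line 2 remove [rti] add [qfoy,ltch] -> 9 lines: uecz vltjp nfob qfoy ltch dhxg qrj vukyh lexbb
Hunk 3: at line 1 remove [nfob,qfoy,ltch] add [caavn] -> 7 lines: uecz vltjp caavn dhxg qrj vukyh lexbb
Hunk 4: at line 1 remove [vltjp,caavn,dhxg] add [lwgjn,nfysm,ggs] -> 7 lines: uecz lwgjn nfysm ggs qrj vukyh lexbb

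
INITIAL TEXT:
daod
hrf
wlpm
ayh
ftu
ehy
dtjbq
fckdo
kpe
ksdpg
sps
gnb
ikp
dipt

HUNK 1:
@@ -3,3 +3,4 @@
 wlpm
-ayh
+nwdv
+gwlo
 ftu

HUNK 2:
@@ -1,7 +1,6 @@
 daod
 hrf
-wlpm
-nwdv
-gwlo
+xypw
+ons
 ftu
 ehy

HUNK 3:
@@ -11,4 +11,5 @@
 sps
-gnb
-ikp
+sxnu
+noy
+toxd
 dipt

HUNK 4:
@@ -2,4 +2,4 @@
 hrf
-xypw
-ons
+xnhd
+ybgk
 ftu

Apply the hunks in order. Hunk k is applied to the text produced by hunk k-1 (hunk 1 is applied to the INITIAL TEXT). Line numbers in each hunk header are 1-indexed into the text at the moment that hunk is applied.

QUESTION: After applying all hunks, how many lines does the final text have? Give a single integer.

Answer: 15

Derivation:
Hunk 1: at line 3 remove [ayh] add [nwdv,gwlo] -> 15 lines: daod hrf wlpm nwdv gwlo ftu ehy dtjbq fckdo kpe ksdpg sps gnb ikp dipt
Hunk 2: at line 1 remove [wlpm,nwdv,gwlo] add [xypw,ons] -> 14 lines: daod hrf xypw ons ftu ehy dtjbq fckdo kpe ksdpg sps gnb ikp dipt
Hunk 3: at line 11 remove [gnb,ikp] add [sxnu,noy,toxd] -> 15 lines: daod hrf xypw ons ftu ehy dtjbq fckdo kpe ksdpg sps sxnu noy toxd dipt
Hunk 4: at line 2 remove [xypw,ons] add [xnhd,ybgk] -> 15 lines: daod hrf xnhd ybgk ftu ehy dtjbq fckdo kpe ksdpg sps sxnu noy toxd dipt
Final line count: 15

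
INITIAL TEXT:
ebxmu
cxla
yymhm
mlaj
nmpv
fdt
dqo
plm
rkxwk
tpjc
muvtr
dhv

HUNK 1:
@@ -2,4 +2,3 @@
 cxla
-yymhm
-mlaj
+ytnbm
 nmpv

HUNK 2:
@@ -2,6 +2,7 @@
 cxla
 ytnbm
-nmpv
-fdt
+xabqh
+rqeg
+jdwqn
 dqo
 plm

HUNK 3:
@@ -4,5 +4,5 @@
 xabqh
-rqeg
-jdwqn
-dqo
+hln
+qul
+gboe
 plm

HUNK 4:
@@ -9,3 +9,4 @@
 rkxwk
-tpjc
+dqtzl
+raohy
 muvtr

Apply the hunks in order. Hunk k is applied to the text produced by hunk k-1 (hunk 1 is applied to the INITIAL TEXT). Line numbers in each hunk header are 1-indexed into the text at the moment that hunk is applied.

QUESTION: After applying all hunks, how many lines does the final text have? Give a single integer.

Answer: 13

Derivation:
Hunk 1: at line 2 remove [yymhm,mlaj] add [ytnbm] -> 11 lines: ebxmu cxla ytnbm nmpv fdt dqo plm rkxwk tpjc muvtr dhv
Hunk 2: at line 2 remove [nmpv,fdt] add [xabqh,rqeg,jdwqn] -> 12 lines: ebxmu cxla ytnbm xabqh rqeg jdwqn dqo plm rkxwk tpjc muvtr dhv
Hunk 3: at line 4 remove [rqeg,jdwqn,dqo] add [hln,qul,gboe] -> 12 lines: ebxmu cxla ytnbm xabqh hln qul gboe plm rkxwk tpjc muvtr dhv
Hunk 4: at line 9 remove [tpjc] add [dqtzl,raohy] -> 13 lines: ebxmu cxla ytnbm xabqh hln qul gboe plm rkxwk dqtzl raohy muvtr dhv
Final line count: 13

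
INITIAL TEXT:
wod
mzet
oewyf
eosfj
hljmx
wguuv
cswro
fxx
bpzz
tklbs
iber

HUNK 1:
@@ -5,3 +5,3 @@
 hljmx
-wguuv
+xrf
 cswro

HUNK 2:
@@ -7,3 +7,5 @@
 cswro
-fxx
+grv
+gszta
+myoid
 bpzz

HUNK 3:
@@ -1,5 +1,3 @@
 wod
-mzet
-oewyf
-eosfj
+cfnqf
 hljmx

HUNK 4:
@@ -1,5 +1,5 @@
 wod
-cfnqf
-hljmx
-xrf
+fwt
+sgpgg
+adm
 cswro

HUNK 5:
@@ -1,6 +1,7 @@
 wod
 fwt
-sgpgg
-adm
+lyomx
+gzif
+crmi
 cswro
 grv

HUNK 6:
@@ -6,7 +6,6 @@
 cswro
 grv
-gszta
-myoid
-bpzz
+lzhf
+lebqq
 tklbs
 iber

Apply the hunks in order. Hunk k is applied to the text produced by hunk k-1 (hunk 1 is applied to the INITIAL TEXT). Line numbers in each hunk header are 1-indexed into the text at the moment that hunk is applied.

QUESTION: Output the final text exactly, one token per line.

Answer: wod
fwt
lyomx
gzif
crmi
cswro
grv
lzhf
lebqq
tklbs
iber

Derivation:
Hunk 1: at line 5 remove [wguuv] add [xrf] -> 11 lines: wod mzet oewyf eosfj hljmx xrf cswro fxx bpzz tklbs iber
Hunk 2: at line 7 remove [fxx] add [grv,gszta,myoid] -> 13 lines: wod mzet oewyf eosfj hljmx xrf cswro grv gszta myoid bpzz tklbs iber
Hunk 3: at line 1 remove [mzet,oewyf,eosfj] add [cfnqf] -> 11 lines: wod cfnqf hljmx xrf cswro grv gszta myoid bpzz tklbs iber
Hunk 4: at line 1 remove [cfnqf,hljmx,xrf] add [fwt,sgpgg,adm] -> 11 lines: wod fwt sgpgg adm cswro grv gszta myoid bpzz tklbs iber
Hunk 5: at line 1 remove [sgpgg,adm] add [lyomx,gzif,crmi] -> 12 lines: wod fwt lyomx gzif crmi cswro grv gszta myoid bpzz tklbs iber
Hunk 6: at line 6 remove [gszta,myoid,bpzz] add [lzhf,lebqq] -> 11 lines: wod fwt lyomx gzif crmi cswro grv lzhf lebqq tklbs iber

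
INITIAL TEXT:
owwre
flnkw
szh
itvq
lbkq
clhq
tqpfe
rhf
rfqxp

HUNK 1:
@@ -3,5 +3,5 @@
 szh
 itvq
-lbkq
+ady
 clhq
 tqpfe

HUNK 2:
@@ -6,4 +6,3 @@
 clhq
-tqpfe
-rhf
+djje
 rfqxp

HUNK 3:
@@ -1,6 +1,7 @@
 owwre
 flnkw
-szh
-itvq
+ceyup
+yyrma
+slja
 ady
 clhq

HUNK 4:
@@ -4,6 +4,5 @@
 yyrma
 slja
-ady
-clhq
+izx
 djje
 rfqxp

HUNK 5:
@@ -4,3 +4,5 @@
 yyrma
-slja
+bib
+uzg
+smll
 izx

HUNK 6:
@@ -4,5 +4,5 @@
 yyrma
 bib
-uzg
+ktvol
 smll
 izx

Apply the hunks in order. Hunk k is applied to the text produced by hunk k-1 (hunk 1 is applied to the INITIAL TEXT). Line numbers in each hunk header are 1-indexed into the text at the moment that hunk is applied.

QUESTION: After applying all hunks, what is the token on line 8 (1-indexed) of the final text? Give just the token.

Answer: izx

Derivation:
Hunk 1: at line 3 remove [lbkq] add [ady] -> 9 lines: owwre flnkw szh itvq ady clhq tqpfe rhf rfqxp
Hunk 2: at line 6 remove [tqpfe,rhf] add [djje] -> 8 lines: owwre flnkw szh itvq ady clhq djje rfqxp
Hunk 3: at line 1 remove [szh,itvq] add [ceyup,yyrma,slja] -> 9 lines: owwre flnkw ceyup yyrma slja ady clhq djje rfqxp
Hunk 4: at line 4 remove [ady,clhq] add [izx] -> 8 lines: owwre flnkw ceyup yyrma slja izx djje rfqxp
Hunk 5: at line 4 remove [slja] add [bib,uzg,smll] -> 10 lines: owwre flnkw ceyup yyrma bib uzg smll izx djje rfqxp
Hunk 6: at line 4 remove [uzg] add [ktvol] -> 10 lines: owwre flnkw ceyup yyrma bib ktvol smll izx djje rfqxp
Final line 8: izx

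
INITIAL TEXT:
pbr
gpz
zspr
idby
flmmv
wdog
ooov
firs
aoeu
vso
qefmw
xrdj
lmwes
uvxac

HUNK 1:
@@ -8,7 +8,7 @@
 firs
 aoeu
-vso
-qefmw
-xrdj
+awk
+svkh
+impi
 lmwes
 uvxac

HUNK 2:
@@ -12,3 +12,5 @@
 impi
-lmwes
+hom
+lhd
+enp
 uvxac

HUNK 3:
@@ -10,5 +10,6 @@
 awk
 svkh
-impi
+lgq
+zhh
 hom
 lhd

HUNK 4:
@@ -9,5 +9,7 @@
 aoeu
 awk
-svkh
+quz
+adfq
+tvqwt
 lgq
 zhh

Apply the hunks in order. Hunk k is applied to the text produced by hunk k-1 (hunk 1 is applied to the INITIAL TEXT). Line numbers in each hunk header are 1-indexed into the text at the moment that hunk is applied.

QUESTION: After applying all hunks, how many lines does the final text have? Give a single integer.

Answer: 19

Derivation:
Hunk 1: at line 8 remove [vso,qefmw,xrdj] add [awk,svkh,impi] -> 14 lines: pbr gpz zspr idby flmmv wdog ooov firs aoeu awk svkh impi lmwes uvxac
Hunk 2: at line 12 remove [lmwes] add [hom,lhd,enp] -> 16 lines: pbr gpz zspr idby flmmv wdog ooov firs aoeu awk svkh impi hom lhd enp uvxac
Hunk 3: at line 10 remove [impi] add [lgq,zhh] -> 17 lines: pbr gpz zspr idby flmmv wdog ooov firs aoeu awk svkh lgq zhh hom lhd enp uvxac
Hunk 4: at line 9 remove [svkh] add [quz,adfq,tvqwt] -> 19 lines: pbr gpz zspr idby flmmv wdog ooov firs aoeu awk quz adfq tvqwt lgq zhh hom lhd enp uvxac
Final line count: 19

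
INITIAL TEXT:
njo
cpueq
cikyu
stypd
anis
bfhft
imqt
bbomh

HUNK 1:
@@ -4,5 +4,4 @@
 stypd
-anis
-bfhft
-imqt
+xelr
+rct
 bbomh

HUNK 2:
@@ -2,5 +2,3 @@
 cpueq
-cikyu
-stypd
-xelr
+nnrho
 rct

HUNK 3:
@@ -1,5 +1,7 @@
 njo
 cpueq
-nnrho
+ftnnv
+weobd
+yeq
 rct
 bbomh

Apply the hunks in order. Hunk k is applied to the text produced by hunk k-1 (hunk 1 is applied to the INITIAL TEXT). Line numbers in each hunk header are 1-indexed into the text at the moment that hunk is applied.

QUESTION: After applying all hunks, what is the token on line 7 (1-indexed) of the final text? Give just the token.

Hunk 1: at line 4 remove [anis,bfhft,imqt] add [xelr,rct] -> 7 lines: njo cpueq cikyu stypd xelr rct bbomh
Hunk 2: at line 2 remove [cikyu,stypd,xelr] add [nnrho] -> 5 lines: njo cpueq nnrho rct bbomh
Hunk 3: at line 1 remove [nnrho] add [ftnnv,weobd,yeq] -> 7 lines: njo cpueq ftnnv weobd yeq rct bbomh
Final line 7: bbomh

Answer: bbomh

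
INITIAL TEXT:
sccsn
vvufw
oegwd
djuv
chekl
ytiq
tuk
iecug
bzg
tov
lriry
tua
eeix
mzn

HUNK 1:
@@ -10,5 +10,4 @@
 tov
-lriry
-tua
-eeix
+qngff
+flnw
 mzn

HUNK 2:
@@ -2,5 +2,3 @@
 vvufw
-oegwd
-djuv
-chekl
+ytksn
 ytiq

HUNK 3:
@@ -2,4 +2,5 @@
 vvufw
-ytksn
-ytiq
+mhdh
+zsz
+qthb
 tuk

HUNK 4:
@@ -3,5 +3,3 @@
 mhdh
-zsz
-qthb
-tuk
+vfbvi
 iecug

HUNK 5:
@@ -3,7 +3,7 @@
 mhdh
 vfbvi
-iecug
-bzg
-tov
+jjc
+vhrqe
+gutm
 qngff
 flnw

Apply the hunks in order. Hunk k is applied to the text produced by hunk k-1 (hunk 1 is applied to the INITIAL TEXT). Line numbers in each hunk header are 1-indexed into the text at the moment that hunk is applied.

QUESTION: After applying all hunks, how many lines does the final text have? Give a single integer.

Hunk 1: at line 10 remove [lriry,tua,eeix] add [qngff,flnw] -> 13 lines: sccsn vvufw oegwd djuv chekl ytiq tuk iecug bzg tov qngff flnw mzn
Hunk 2: at line 2 remove [oegwd,djuv,chekl] add [ytksn] -> 11 lines: sccsn vvufw ytksn ytiq tuk iecug bzg tov qngff flnw mzn
Hunk 3: at line 2 remove [ytksn,ytiq] add [mhdh,zsz,qthb] -> 12 lines: sccsn vvufw mhdh zsz qthb tuk iecug bzg tov qngff flnw mzn
Hunk 4: at line 3 remove [zsz,qthb,tuk] add [vfbvi] -> 10 lines: sccsn vvufw mhdh vfbvi iecug bzg tov qngff flnw mzn
Hunk 5: at line 3 remove [iecug,bzg,tov] add [jjc,vhrqe,gutm] -> 10 lines: sccsn vvufw mhdh vfbvi jjc vhrqe gutm qngff flnw mzn
Final line count: 10

Answer: 10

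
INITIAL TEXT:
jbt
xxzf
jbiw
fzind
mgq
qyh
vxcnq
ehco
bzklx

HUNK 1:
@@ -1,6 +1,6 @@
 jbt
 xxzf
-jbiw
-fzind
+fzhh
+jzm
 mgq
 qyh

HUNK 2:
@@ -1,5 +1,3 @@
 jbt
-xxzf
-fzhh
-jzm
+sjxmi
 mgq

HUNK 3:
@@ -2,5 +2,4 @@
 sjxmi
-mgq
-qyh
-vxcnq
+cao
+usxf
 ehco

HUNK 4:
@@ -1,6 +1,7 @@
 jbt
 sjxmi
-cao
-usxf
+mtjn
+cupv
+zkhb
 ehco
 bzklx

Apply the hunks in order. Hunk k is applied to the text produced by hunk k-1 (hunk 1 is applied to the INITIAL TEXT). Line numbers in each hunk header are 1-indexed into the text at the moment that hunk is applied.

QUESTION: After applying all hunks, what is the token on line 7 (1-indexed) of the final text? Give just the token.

Hunk 1: at line 1 remove [jbiw,fzind] add [fzhh,jzm] -> 9 lines: jbt xxzf fzhh jzm mgq qyh vxcnq ehco bzklx
Hunk 2: at line 1 remove [xxzf,fzhh,jzm] add [sjxmi] -> 7 lines: jbt sjxmi mgq qyh vxcnq ehco bzklx
Hunk 3: at line 2 remove [mgq,qyh,vxcnq] add [cao,usxf] -> 6 lines: jbt sjxmi cao usxf ehco bzklx
Hunk 4: at line 1 remove [cao,usxf] add [mtjn,cupv,zkhb] -> 7 lines: jbt sjxmi mtjn cupv zkhb ehco bzklx
Final line 7: bzklx

Answer: bzklx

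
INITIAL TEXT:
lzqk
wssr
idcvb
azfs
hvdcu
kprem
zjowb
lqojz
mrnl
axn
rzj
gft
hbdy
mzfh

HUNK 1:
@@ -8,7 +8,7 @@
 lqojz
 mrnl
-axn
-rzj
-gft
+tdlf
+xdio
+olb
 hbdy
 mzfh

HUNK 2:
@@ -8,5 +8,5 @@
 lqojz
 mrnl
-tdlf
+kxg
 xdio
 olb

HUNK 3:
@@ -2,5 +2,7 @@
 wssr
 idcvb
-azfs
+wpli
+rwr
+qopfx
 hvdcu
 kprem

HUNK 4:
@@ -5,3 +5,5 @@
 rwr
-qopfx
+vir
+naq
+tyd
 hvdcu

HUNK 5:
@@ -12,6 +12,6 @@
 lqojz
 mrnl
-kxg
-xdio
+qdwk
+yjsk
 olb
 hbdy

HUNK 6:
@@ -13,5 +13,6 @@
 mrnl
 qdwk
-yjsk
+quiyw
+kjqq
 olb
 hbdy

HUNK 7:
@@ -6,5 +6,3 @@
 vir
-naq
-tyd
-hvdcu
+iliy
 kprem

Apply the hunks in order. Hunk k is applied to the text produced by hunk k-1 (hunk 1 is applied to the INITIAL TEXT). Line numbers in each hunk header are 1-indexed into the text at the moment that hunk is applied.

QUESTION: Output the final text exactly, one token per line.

Answer: lzqk
wssr
idcvb
wpli
rwr
vir
iliy
kprem
zjowb
lqojz
mrnl
qdwk
quiyw
kjqq
olb
hbdy
mzfh

Derivation:
Hunk 1: at line 8 remove [axn,rzj,gft] add [tdlf,xdio,olb] -> 14 lines: lzqk wssr idcvb azfs hvdcu kprem zjowb lqojz mrnl tdlf xdio olb hbdy mzfh
Hunk 2: at line 8 remove [tdlf] add [kxg] -> 14 lines: lzqk wssr idcvb azfs hvdcu kprem zjowb lqojz mrnl kxg xdio olb hbdy mzfh
Hunk 3: at line 2 remove [azfs] add [wpli,rwr,qopfx] -> 16 lines: lzqk wssr idcvb wpli rwr qopfx hvdcu kprem zjowb lqojz mrnl kxg xdio olb hbdy mzfh
Hunk 4: at line 5 remove [qopfx] add [vir,naq,tyd] -> 18 lines: lzqk wssr idcvb wpli rwr vir naq tyd hvdcu kprem zjowb lqojz mrnl kxg xdio olb hbdy mzfh
Hunk 5: at line 12 remove [kxg,xdio] add [qdwk,yjsk] -> 18 lines: lzqk wssr idcvb wpli rwr vir naq tyd hvdcu kprem zjowb lqojz mrnl qdwk yjsk olb hbdy mzfh
Hunk 6: at line 13 remove [yjsk] add [quiyw,kjqq] -> 19 lines: lzqk wssr idcvb wpli rwr vir naq tyd hvdcu kprem zjowb lqojz mrnl qdwk quiyw kjqq olb hbdy mzfh
Hunk 7: at line 6 remove [naq,tyd,hvdcu] add [iliy] -> 17 lines: lzqk wssr idcvb wpli rwr vir iliy kprem zjowb lqojz mrnl qdwk quiyw kjqq olb hbdy mzfh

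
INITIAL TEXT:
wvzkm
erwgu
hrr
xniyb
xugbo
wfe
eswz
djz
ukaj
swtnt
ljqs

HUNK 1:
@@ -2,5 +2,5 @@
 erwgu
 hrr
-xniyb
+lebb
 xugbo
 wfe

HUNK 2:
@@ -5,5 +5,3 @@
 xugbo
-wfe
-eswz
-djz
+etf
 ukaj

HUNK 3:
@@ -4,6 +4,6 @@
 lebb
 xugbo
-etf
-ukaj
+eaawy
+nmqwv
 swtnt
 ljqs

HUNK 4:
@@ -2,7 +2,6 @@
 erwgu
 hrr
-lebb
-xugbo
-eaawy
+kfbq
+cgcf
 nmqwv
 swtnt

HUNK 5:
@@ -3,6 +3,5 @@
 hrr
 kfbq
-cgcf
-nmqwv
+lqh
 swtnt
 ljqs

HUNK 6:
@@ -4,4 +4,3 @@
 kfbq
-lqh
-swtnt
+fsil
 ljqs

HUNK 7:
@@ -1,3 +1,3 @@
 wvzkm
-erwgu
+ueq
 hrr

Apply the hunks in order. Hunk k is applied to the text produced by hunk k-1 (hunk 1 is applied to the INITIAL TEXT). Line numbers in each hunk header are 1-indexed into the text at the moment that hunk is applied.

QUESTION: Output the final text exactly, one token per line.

Answer: wvzkm
ueq
hrr
kfbq
fsil
ljqs

Derivation:
Hunk 1: at line 2 remove [xniyb] add [lebb] -> 11 lines: wvzkm erwgu hrr lebb xugbo wfe eswz djz ukaj swtnt ljqs
Hunk 2: at line 5 remove [wfe,eswz,djz] add [etf] -> 9 lines: wvzkm erwgu hrr lebb xugbo etf ukaj swtnt ljqs
Hunk 3: at line 4 remove [etf,ukaj] add [eaawy,nmqwv] -> 9 lines: wvzkm erwgu hrr lebb xugbo eaawy nmqwv swtnt ljqs
Hunk 4: at line 2 remove [lebb,xugbo,eaawy] add [kfbq,cgcf] -> 8 lines: wvzkm erwgu hrr kfbq cgcf nmqwv swtnt ljqs
Hunk 5: at line 3 remove [cgcf,nmqwv] add [lqh] -> 7 lines: wvzkm erwgu hrr kfbq lqh swtnt ljqs
Hunk 6: at line 4 remove [lqh,swtnt] add [fsil] -> 6 lines: wvzkm erwgu hrr kfbq fsil ljqs
Hunk 7: at line 1 remove [erwgu] add [ueq] -> 6 lines: wvzkm ueq hrr kfbq fsil ljqs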